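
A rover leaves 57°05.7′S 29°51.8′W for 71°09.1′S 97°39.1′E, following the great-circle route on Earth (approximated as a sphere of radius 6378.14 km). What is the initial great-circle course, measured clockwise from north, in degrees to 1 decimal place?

Δλ = 127.515° = 2.2256 rad.
y = sin Δλ · cos φ₂ = (0.7932)(0.3231) = 0.2563
x = cos φ₁ sin φ₂ − sin φ₁ cos φ₂ cos Δλ = (0.5432)(-0.9464) − (-0.8396)(0.3231)(-0.6090) = -0.6793
θ = atan2(y, x) = 159.33°, so the bearing is 159.3°.

159.3°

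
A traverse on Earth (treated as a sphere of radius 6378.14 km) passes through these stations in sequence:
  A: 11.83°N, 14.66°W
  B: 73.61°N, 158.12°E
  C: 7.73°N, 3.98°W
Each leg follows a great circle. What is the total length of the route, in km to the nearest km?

21408 km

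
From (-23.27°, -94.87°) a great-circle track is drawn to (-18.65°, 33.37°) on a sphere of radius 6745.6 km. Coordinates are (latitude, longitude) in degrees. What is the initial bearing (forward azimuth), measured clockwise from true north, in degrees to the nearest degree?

125°

With φ₁ = -0.4061, φ₂ = -0.3255, Δλ = 2.2382 rad, the forward-azimuth formula gives
θ = atan2( sin Δλ cos φ₂ , cos φ₁ sin φ₂ − sin φ₁ cos φ₂ cos Δλ ) = atan2(0.7442, -0.5255) = 125.23°.
So the initial bearing is 125°.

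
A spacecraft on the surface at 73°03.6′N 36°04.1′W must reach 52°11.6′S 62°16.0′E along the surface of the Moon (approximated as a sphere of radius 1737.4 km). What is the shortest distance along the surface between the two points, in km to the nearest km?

4288 km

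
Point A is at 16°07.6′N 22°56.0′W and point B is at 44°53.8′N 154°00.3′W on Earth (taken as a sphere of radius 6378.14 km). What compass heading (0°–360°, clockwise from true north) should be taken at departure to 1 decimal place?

Δλ = -131.072° = -2.2876 rad.
y = sin Δλ · cos φ₂ = (-0.7539)(0.7084) = -0.5340
x = cos φ₁ sin φ₂ − sin φ₁ cos φ₂ cos Δλ = (0.9606)(0.7058) − (0.2778)(0.7084)(-0.6570) = 0.8073
θ = atan2(y, x) = -33.48°; adding 360° gives 326.5°.

326.5°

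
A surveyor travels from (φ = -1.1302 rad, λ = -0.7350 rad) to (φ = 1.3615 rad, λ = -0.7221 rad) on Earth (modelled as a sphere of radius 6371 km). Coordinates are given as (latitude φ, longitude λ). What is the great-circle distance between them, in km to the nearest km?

With latitudes φ₁ = -64.756°, φ₂ = 78.008° and longitude difference Δλ = 0.739°:
Haversine: a = sin²(Δφ/2) + cos φ₁ cos φ₂ sin²(Δλ/2) = 0.8981 + (0.4265)(0.2078)(0.0000) = 0.89808.
Central angle c = 2·arcsin(√a) = 2.49171 rad.
Distance = R·c = 6371 × 2.4917 ≈ 15875 km.

15875 km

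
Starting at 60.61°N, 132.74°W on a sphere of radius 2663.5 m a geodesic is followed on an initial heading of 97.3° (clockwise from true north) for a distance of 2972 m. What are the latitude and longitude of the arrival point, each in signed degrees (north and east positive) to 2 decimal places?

19.08°, -62.22°

Angular distance δ = d/R = 2972/2663.5 = 1.11583 rad; initial bearing θ = 1.6982 rad.
sin φ₂ = sin φ₁ cos δ + cos φ₁ sin δ cos θ = (0.8713)(0.4394) + (0.4908)(0.8983)(-0.1271) = 0.3269, so φ₂ = 19.08°.
Δλ = atan2(sin θ sin δ cos φ₁, cos δ − sin φ₁ sin φ₂) = atan2(0.4373, 0.1546) = 70.524°.
λ₂ = -132.740° + 70.524° = -62.22°.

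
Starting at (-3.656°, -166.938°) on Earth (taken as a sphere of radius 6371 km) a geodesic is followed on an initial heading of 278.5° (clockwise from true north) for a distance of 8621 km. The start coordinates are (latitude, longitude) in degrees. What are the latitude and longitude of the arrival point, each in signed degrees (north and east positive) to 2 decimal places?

7.48°, 116.16°

Angular distance δ = d/R = 8621/6371 = 1.35316 rad; initial bearing θ = 4.8607 rad.
sin φ₂ = sin φ₁ cos δ + cos φ₁ sin δ cos θ = (-0.0638)(0.2159) + (0.9980)(0.9764)(0.1478) = 0.1303, so φ₂ = 7.48°.
Δλ = atan2(sin θ sin δ cos φ₁, cos δ − sin φ₁ sin φ₂) = atan2(-0.9637, 0.2242) = -76.902°.
λ₂ = -166.938° − 76.902° = -243.84° → 116.16° after wrapping to (−180°, 180°].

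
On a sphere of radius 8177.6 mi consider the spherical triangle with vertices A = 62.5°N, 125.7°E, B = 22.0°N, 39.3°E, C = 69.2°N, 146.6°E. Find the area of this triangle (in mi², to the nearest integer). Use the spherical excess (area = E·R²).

7340902 mi²

Side lengths (central angles): a = 1.3158, b = 0.1880, c = 1.2034 rad; semiperimeter s = 1.3536.
By l'Huilier's theorem, tan(E/4) = √[tan(s/2) tan((s−a)/2) tan((s−b)/2) tan((s−c)/2)], giving spherical excess E = 0.1098 rad.
Area = E·R² = 0.1098 × (8177.6)² ≈ 7340902 mi².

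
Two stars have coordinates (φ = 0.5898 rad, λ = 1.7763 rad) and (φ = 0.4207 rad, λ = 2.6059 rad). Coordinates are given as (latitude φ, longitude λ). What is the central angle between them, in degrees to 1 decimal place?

42.3°

With latitudes φ₁ = 33.793°, φ₂ = 24.104° and longitude difference Δλ = 47.533°:
cos c = sin φ₁ sin φ₂ + cos φ₁ cos φ₂ cos Δλ = (0.5562)(0.4084) + (0.8311)(0.9128)(0.6752) = 0.73933,
so c = arccos(0.73933) = 0.73873 rad.
So the angular separation is 42.3°.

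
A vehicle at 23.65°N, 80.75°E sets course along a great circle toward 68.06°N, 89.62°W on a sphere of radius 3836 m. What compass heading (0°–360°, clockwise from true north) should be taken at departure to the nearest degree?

356°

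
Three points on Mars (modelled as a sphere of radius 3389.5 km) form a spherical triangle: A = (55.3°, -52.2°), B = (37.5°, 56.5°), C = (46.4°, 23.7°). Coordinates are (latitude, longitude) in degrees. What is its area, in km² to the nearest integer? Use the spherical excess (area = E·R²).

Side lengths (central angles): a = 0.4493, b = 0.8079, c = 1.2071 rad; semiperimeter s = 1.2322.
By l'Huilier's theorem, tan(E/4) = √[tan(s/2) tan((s−a)/2) tan((s−b)/2) tan((s−c)/2)], giving spherical excess E = 0.1123 rad.
Area = E·R² = 0.1123 × (3389.5)² ≈ 1290045 km².

1290045 km²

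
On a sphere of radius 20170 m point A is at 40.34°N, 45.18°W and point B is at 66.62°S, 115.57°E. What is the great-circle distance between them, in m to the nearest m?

In radians: φ₁ = 0.7041, φ₂ = -1.1627, Δλ = 160.750° = 2.8056 rad.
cos c = sin φ₁ sin φ₂ + cos φ₁ cos φ₂ cos Δλ = (0.6473)(-0.9179) + (0.7622)(0.3968)(-0.9441) = -0.87973,
so c = arccos(-0.87973) = 2.64609 rad.
Distance = R·c = 20170 × 2.6461 ≈ 53372 m.

53372 m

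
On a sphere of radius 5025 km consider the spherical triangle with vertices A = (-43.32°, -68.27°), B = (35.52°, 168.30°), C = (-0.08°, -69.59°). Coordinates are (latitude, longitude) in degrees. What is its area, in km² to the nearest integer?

34426166 km²

Side lengths (central angles): a = 2.0191, b = 0.7550, c = 2.3816 rad; semiperimeter s = 2.5778.
By l'Huilier's theorem, tan(E/4) = √[tan(s/2) tan((s−a)/2) tan((s−b)/2) tan((s−c)/2)], giving spherical excess E = 1.3634 rad.
Area = E·R² = 1.3634 × (5025)² ≈ 34426166 km².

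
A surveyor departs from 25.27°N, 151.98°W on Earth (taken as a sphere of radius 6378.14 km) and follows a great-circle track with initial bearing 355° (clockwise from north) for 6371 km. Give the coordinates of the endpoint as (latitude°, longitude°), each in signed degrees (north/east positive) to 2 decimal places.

81.32°, 178.96°

Angular distance δ = d/R = 6371/6378.14 = 0.99888 rad; initial bearing θ = 6.1959 rad.
sin φ₂ = sin φ₁ cos δ + cos φ₁ sin δ cos θ = (0.4269)(0.5412) + (0.9043)(0.8409)(0.9962) = 0.9886, so φ₂ = 81.32°.
Δλ = atan2(sin θ sin δ cos φ₁, cos δ − sin φ₁ sin φ₂) = atan2(-0.0663, 0.1192) = -29.064°.
λ₂ = -151.980° − 29.064° = -181.04° → 178.96° after wrapping to (−180°, 180°].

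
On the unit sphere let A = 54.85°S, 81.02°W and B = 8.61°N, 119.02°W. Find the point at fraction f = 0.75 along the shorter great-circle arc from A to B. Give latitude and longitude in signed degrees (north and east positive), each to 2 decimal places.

Central angle δ = 1.2386 rad. Interpolating on the sphere with fraction f = 0.75:
P = [sin((1−f)δ)·A + sin(fδ)·B] / sin δ = 0.3223·A + 0.8473·B in Cartesian coordinates,
giving P = (-0.3774, -0.9159, -0.1367), i.e. latitude -7.86°, longitude -112.40°.

-7.86°, -112.40°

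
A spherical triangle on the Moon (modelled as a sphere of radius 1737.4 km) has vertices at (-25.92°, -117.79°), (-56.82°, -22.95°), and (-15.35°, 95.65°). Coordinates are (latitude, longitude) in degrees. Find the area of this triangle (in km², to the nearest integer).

4942427 km²

Side lengths (central angles): a = 1.6019, b = 2.2244, c = 1.2405 rad; semiperimeter s = 2.5334.
By l'Huilier's theorem, tan(E/4) = √[tan(s/2) tan((s−a)/2) tan((s−b)/2) tan((s−c)/2)], giving spherical excess E = 1.6373 rad.
Area = E·R² = 1.6373 × (1737.4)² ≈ 4942427 km².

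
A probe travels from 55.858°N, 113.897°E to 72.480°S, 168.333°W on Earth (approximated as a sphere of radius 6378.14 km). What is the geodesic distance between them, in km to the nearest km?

Let φ₁ = 0.9749 rad, φ₂ = -1.2650 rad, and Δλ = 1.3573 rad.
cos c = sin φ₁ sin φ₂ + cos φ₁ cos φ₂ cos Δλ = (0.8276)(-0.9536) + (0.5612)(0.3010)(0.2118) = -0.75346,
so c = arccos(-0.75346) = 2.42411 rad.
Distance = R·c = 6378.14 × 2.4241 ≈ 15461 km.

15461 km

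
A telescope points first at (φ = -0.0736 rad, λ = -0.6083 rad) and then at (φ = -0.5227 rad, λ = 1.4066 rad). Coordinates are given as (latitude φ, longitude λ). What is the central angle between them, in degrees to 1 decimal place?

109.5°

In radians: φ₁ = -0.0736, φ₂ = -0.5227, Δλ = 115.445° = 2.0149 rad.
cos c = sin φ₁ sin φ₂ + cos φ₁ cos φ₂ cos Δλ = (-0.0735)(-0.4992) + (0.9973)(0.8665)(-0.4296) = -0.33456,
so c = arccos(-0.33456) = 1.91194 rad.
So the angular separation is 109.5°.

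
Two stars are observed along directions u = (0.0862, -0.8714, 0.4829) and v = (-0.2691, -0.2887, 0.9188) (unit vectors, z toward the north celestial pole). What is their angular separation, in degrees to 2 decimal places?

u·v = 0.6721; |u| = 1.0000, |v| = 1.0000.
cos θ = (u·v)/(|u||v|) = 0.6721, so θ = 47.77°.

47.77°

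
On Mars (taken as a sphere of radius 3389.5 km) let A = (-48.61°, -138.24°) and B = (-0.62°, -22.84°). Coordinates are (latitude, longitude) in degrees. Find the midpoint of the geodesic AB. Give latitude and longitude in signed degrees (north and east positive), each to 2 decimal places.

-39.21°, -62.66°

Central angle δ = 1.8499 rad. Interpolating on the sphere with fraction f = 0.5:
P = [sin((1−f)δ)·A + sin(fδ)·B] / sin δ = 0.8307·A + 0.8307·B in Cartesian coordinates,
giving P = (0.3558, -0.6882, -0.6322), i.e. latitude -39.21°, longitude -62.66°.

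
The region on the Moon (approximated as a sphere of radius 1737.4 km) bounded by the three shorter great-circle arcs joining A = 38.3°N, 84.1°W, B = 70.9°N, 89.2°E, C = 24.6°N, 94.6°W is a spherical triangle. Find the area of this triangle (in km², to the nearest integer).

Side lengths (central angles): a = 1.4741, b = 0.2852, c = 1.2338 rad; semiperimeter s = 1.4966.
By l'Huilier's theorem, tan(E/4) = √[tan(s/2) tan((s−a)/2) tan((s−b)/2) tan((s−c)/2)], giving spherical excess E = 0.1235 rad.
Area = E·R² = 0.1235 × (1737.4)² ≈ 372792 km².

372792 km²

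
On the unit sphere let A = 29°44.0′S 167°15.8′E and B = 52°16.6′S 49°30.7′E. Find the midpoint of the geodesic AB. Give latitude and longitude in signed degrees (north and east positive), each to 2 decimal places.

-58.26°, 124.40°

The central angle between A and B is δ = 1.4254 rad.
With f = 0.5, the slerp weights are sin((1−f)δ)/sin δ = 0.6608 and sin(fδ)/sin δ = 0.6608.
Weighted sum of the unit vectors: (0.6608)·(-0.8470,0.1914,-0.4960) + (0.6608)·(0.3973,0.4653,-0.7910) = (-0.2972, 0.4340, -0.8505).
Converting back: φ = atan2(z, √(x²+y²)) = -58.26°, λ = atan2(y, x) = 124.40°.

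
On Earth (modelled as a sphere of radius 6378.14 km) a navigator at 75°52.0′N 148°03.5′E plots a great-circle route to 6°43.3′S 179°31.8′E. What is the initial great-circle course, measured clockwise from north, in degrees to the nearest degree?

With φ₁ = 1.3241, φ₂ = -0.1173, Δλ = 0.5493 rad, the forward-azimuth formula gives
θ = atan2( sin Δλ cos φ₂ , cos φ₁ sin φ₂ − sin φ₁ cos φ₂ cos Δλ ) = atan2(0.5185, -0.8500) = 148.62°.
So the initial bearing is 149°.

149°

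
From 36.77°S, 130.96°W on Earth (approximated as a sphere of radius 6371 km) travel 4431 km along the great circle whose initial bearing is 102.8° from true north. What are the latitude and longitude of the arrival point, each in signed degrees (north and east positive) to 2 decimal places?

-34.98°, -81.27°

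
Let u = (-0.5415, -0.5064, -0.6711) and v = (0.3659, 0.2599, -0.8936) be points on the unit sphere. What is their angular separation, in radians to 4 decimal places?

u·v = 0.2699; |u| = 1.0000, |v| = 1.0000.
cos θ = (u·v)/(|u||v|) = 0.2699, so θ = 1.2975 rad.

1.2975 rad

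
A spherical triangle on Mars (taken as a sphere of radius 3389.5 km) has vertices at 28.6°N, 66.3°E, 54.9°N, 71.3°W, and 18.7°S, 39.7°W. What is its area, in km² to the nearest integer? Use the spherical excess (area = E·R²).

Side lengths (central angles): a = 1.3678, b = 1.9635, c = 1.5520 rad; semiperimeter s = 2.4416.
By l'Huilier's theorem, tan(E/4) = √[tan(s/2) tan((s−a)/2) tan((s−b)/2) tan((s−c)/2)], giving spherical excess E = 1.6422 rad.
Area = E·R² = 1.6422 × (3389.5)² ≈ 18867087 km².

18867087 km²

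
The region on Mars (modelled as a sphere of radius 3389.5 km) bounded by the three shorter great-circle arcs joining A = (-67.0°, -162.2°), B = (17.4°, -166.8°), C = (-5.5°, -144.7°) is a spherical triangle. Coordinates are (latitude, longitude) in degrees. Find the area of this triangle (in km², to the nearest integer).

Side lengths (central angles): a = 0.5521, b = 1.0937, c = 1.4743 rad; semiperimeter s = 1.5601.
By l'Huilier's theorem, tan(E/4) = √[tan(s/2) tan((s−a)/2) tan((s−b)/2) tan((s−c)/2)], giving spherical excess E = 0.2978 rad.
Area = E·R² = 0.2978 × (3389.5)² ≈ 3421245 km².

3421245 km²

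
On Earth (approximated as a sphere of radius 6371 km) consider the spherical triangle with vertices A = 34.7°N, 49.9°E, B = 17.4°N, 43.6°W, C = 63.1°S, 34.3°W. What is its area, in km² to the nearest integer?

65571142 km²

Side lengths (central angles): a = 1.4107, b = 2.0602, c = 1.4481 rad; semiperimeter s = 2.4595.
By l'Huilier's theorem, tan(E/4) = √[tan(s/2) tan((s−a)/2) tan((s−b)/2) tan((s−c)/2)], giving spherical excess E = 1.6155 rad.
Area = E·R² = 1.6155 × (6371)² ≈ 65571142 km².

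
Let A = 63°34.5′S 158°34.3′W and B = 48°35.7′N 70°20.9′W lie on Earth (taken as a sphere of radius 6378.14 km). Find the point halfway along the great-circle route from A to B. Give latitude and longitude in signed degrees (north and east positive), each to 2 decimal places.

Central angle δ = 2.2950 rad. Interpolating on the sphere with fraction f = 0.5:
P = [sin((1−f)δ)·A + sin(fδ)·B] / sin δ = 1.2173·A + 1.2173·B in Cartesian coordinates,
giving P = (-0.2335, -0.9561, -0.1771), i.e. latitude -10.20°, longitude -103.73°.

-10.20°, -103.73°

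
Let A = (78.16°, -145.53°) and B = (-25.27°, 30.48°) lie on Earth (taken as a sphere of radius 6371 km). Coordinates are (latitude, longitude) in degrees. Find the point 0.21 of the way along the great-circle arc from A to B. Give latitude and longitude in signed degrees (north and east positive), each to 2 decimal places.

The central angle between A and B is δ = 2.2179 rad.
With f = 0.21, the slerp weights are sin((1−f)δ)/sin δ = 1.2329 and sin(fδ)/sin δ = 0.5629.
Weighted sum of the unit vectors: (1.2329)·(-0.1692,-0.1161,0.9787) + (0.5629)·(0.7793,0.4587,-0.4269) = (0.2302, 0.1150, 0.9663).
Converting back: φ = atan2(z, √(x²+y²)) = 75.09°, λ = atan2(y, x) = 26.56°.

75.09°, 26.56°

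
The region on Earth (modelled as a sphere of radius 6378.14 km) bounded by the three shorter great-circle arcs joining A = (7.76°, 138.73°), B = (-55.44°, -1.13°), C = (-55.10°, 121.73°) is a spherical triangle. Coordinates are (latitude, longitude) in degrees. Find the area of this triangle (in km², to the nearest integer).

Side lengths (central angles): a = 1.0480, b = 1.1248, c = 2.1423 rad; semiperimeter s = 2.1575.
By l'Huilier's theorem, tan(E/4) = √[tan(s/2) tan((s−a)/2) tan((s−b)/2) tan((s−c)/2)], giving spherical excess E = 0.2823 rad.
Area = E·R² = 0.2823 × (6378.14)² ≈ 11484377 km².

11484377 km²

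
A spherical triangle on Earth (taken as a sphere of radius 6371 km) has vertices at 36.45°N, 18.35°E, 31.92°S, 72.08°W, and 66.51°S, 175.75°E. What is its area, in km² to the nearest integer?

Side lengths (central angles): a = 1.2055, b = 2.5697, c = 1.8957 rad; semiperimeter s = 2.8355.
By l'Huilier's theorem, tan(E/4) = √[tan(s/2) tan((s−a)/2) tan((s−b)/2) tan((s−c)/2)], giving spherical excess E = 2.3975 rad.
Area = E·R² = 2.3975 × (6371)² ≈ 97314410 km².

97314410 km²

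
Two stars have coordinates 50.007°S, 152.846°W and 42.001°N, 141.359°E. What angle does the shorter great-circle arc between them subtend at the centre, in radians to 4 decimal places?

Let φ₁ = -0.8728 rad, φ₂ = 0.7331 rad, and Δλ = -1.1483 rad.
cos c = sin φ₁ sin φ₂ + cos φ₁ cos φ₂ cos Δλ = (-0.7661)(0.6691) + (0.6427)(0.7431)(0.4100) = -0.31683,
so c = arccos(-0.31683) = 1.89318 rad.
So the angular separation is 1.8932 rad.

1.8932 rad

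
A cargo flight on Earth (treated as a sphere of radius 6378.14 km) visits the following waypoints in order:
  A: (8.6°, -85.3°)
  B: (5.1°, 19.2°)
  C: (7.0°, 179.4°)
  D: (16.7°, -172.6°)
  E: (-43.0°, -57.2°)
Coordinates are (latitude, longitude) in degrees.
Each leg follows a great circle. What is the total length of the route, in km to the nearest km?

Leg A→B: central angle 1.8063 rad, distance 11520.6 km.
Leg B→C: central angle 2.7372 rad, distance 17458.2 km.
Leg C→D: central angle 0.2174 rad, distance 1386.9 km.
Leg D→E: central angle 2.0903 rad, distance 13332.2 km.
Total: 11520.6 + 17458.2 + 1386.9 + 13332.2 ≈ 43698 km.

43698 km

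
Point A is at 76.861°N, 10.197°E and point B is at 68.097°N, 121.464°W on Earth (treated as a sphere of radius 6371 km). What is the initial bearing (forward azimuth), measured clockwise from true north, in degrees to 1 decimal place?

Δλ = -131.661° = -2.2979 rad.
y = sin Δλ · cos φ₂ = (-0.7471)(0.3730) = -0.2787
x = cos φ₁ sin φ₂ − sin φ₁ cos φ₂ cos Δλ = (0.2273)(0.9278) − (0.9738)(0.3730)(-0.6647) = 0.4524
θ = atan2(y, x) = -31.64°; adding 360° gives 328.4°.

328.4°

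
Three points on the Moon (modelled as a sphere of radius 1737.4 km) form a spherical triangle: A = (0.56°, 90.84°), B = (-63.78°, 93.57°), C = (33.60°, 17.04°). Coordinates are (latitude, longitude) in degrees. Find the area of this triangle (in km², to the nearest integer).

3096471 km²

Side lengths (central angles): a = 1.9941, b = 1.3307, c = 1.1235 rad; semiperimeter s = 2.2241.
By l'Huilier's theorem, tan(E/4) = √[tan(s/2) tan((s−a)/2) tan((s−b)/2) tan((s−c)/2)], giving spherical excess E = 1.0258 rad.
Area = E·R² = 1.0258 × (1737.4)² ≈ 3096471 km².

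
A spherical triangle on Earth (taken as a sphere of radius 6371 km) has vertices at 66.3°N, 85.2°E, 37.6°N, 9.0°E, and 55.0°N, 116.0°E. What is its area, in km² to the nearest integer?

1996717 km²

Side lengths (central angles): a = 1.1951, b = 0.3236, c = 0.8832 rad; semiperimeter s = 1.2010.
By l'Huilier's theorem, tan(E/4) = √[tan(s/2) tan((s−a)/2) tan((s−b)/2) tan((s−c)/2)], giving spherical excess E = 0.0492 rad.
Area = E·R² = 0.0492 × (6371)² ≈ 1996717 km².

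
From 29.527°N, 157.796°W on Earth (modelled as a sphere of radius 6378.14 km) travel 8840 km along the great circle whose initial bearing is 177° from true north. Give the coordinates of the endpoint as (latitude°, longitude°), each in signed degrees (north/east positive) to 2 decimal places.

Angular distance δ = d/R = 8840/6378.14 = 1.38598 rad; initial bearing θ = 3.0892 rad.
sin φ₂ = sin φ₁ cos δ + cos φ₁ sin δ cos θ = (0.4928)(0.1838) + (0.8701)(0.9830)(-0.9986) = -0.7636, so φ₂ = -49.78°.
Δλ = atan2(sin θ sin δ cos φ₁, cos δ − sin φ₁ sin φ₂) = atan2(0.0448, 0.5601) = 4.570°.
λ₂ = -157.796° + 4.570° = -153.23°.

-49.78°, -153.23°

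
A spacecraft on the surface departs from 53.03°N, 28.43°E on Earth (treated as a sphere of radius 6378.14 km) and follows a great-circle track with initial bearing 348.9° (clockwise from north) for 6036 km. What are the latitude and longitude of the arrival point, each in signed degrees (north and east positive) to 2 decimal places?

71.06°, -122.80°

Angular distance δ = d/R = 6036/6378.14 = 0.94636 rad; initial bearing θ = 6.0895 rad.
sin φ₂ = sin φ₁ cos δ + cos φ₁ sin δ cos θ = (0.7990)(0.5846) + (0.6014)(0.8113)(0.9813) = 0.9459, so φ₂ = 71.06°.
Δλ = atan2(sin θ sin δ cos φ₁, cos δ − sin φ₁ sin φ₂) = atan2(-0.0939, -0.1711) = -151.229°.
λ₂ = 28.430° − 151.229° = -122.80°.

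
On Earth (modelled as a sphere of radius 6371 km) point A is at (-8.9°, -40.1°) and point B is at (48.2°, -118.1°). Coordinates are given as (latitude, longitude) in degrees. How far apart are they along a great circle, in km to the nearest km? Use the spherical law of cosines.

9870 km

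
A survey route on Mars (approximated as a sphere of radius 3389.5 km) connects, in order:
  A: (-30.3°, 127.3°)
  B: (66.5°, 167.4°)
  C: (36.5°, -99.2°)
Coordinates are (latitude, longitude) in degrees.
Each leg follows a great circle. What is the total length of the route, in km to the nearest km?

Leg A→B: central angle 1.7715 rad, distance 6004.4 km.
Leg B→C: central angle 1.0163 rad, distance 3444.9 km.
Total: 6004.4 + 3444.9 ≈ 9449 km.

9449 km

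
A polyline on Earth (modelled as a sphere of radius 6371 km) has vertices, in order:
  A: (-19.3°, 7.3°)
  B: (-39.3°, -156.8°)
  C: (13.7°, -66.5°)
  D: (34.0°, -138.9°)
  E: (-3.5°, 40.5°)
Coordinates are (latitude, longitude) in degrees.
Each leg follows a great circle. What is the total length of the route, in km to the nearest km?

48460 km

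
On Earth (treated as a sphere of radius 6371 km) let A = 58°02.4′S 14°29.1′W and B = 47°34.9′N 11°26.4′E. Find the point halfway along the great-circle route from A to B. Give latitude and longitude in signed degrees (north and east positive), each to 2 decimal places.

Central angle δ = 1.8810 rad. Interpolating on the sphere with fraction f = 0.5:
P = [sin((1−f)δ)·A + sin(fδ)·B] / sin δ = 0.8483·A + 0.8483·B in Cartesian coordinates,
giving P = (0.9956, 0.0012, -0.0935), i.e. latitude -5.36°, longitude 0.07°.

-5.36°, 0.07°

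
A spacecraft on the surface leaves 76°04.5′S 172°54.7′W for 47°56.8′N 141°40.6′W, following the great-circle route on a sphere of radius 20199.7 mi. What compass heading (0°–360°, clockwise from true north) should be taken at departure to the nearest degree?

With φ₁ = -1.3278, φ₂ = 0.8368, Δλ = 0.5452 rad, the forward-azimuth formula gives
θ = atan2( sin Δλ cos φ₂ , cos φ₁ sin φ₂ − sin φ₁ cos φ₂ cos Δλ ) = atan2(0.3473, 0.7346) = 25.31°.
So the initial bearing is 25°.

25°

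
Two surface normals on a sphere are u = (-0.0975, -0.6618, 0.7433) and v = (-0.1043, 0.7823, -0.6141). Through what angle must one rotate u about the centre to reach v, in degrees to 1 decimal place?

164.6°

u·v = -0.9640; |u| = 1.0000, |v| = 1.0000.
cos θ = (u·v)/(|u||v|) = -0.9640, so θ = 164.6°.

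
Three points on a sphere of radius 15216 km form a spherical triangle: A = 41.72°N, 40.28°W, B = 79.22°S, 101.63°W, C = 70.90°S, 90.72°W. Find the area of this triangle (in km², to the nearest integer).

30631973 km²

Side lengths (central angles): a = 0.1527, b = 2.0638, c = 2.1979 rad; semiperimeter s = 2.2072.
By l'Huilier's theorem, tan(E/4) = √[tan(s/2) tan((s−a)/2) tan((s−b)/2) tan((s−c)/2)], giving spherical excess E = 0.1323 rad.
Area = E·R² = 0.1323 × (15216)² ≈ 30631973 km².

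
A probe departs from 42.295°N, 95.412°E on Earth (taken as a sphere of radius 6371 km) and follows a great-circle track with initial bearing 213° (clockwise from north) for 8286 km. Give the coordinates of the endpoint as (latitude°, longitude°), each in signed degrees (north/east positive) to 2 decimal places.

-24.72°, 60.11°

Angular distance δ = d/R = 8286/6371 = 1.30058 rad; initial bearing θ = 3.7176 rad.
sin φ₂ = sin φ₁ cos δ + cos φ₁ sin δ cos θ = (0.6729)(0.2669) + (0.7397)(0.9637)(-0.8387) = -0.4182, so φ₂ = -24.72°.
Δλ = atan2(sin θ sin δ cos φ₁, cos δ − sin φ₁ sin φ₂) = atan2(-0.3882, 0.5484) = -35.298°.
λ₂ = 95.412° − 35.298° = 60.11°.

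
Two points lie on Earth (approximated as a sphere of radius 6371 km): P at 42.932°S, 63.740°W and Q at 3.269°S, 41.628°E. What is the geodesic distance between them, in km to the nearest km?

10998 km

Let φ₁ = -0.7493 rad, φ₂ = -0.0571 rad, and Δλ = 1.8390 rad.
cos c = sin φ₁ sin φ₂ + cos φ₁ cos φ₂ cos Δλ = (-0.6811)(-0.0570) + (0.7322)(0.9984)(-0.2650) = -0.15488,
so c = arccos(-0.15488) = 1.72630 rad.
Distance = R·c = 6371 × 1.7263 ≈ 10998 km.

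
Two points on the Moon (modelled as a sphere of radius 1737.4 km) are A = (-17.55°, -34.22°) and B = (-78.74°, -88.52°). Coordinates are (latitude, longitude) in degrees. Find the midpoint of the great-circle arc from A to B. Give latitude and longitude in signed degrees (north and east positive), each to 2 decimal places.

Central angle δ = 1.1545 rad. Interpolating on the sphere with fraction f = 0.5:
P = [sin((1−f)δ)·A + sin(fδ)·B] / sin δ = 0.5967·A + 0.5967·B in Cartesian coordinates,
giving P = (0.4734, -0.4364, -0.7651), i.e. latitude -49.92°, longitude -42.67°.

-49.92°, -42.67°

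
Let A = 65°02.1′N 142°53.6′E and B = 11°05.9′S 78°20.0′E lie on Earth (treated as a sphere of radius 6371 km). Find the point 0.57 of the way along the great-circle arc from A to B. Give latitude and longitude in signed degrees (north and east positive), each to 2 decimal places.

24.57°, 93.50°

The central angle between A and B is δ = 1.5674 rad.
With f = 0.57, the slerp weights are sin((1−f)δ)/sin δ = 0.6241 and sin(fδ)/sin δ = 0.7792.
Weighted sum of the unit vectors: (0.6241)·(-0.3366,0.2546,0.9066) + (0.7792)·(0.1984,0.9610,-0.1925) = (-0.0554, 0.9078, 0.4158).
Converting back: φ = atan2(z, √(x²+y²)) = 24.57°, λ = atan2(y, x) = 93.50°.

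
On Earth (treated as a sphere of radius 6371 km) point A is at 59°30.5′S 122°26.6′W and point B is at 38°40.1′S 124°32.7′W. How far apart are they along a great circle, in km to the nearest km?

2322 km

Let φ₁ = -1.0386 rad, φ₂ = -0.6749 rad, and Δλ = -0.0367 rad.
Haversine: a = sin²(Δφ/2) + cos φ₁ cos φ₂ sin²(Δλ/2) = 0.0327 + (0.5074)(0.7808)(0.0003) = 0.03284.
Central angle c = 2·arcsin(√a) = 0.36447 rad.
Distance = R·c = 6371 × 0.3645 ≈ 2322 km.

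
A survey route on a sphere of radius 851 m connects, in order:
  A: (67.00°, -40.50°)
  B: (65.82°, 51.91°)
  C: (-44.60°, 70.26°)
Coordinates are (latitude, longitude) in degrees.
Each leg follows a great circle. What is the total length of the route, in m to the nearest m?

Leg A→B: central angle 0.5863 rad, distance 498.9 m.
Leg B→C: central angle 1.9431 rad, distance 1653.5 m.
Total: 498.9 + 1653.5 ≈ 2152 m.

2152 m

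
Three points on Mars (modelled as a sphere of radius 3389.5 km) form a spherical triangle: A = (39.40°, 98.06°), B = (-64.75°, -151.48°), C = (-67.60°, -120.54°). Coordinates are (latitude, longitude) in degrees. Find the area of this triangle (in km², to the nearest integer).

Side lengths (central angles): a = 0.2212, b = 2.5269, c = 2.3313 rad; semiperimeter s = 2.5397.
By l'Huilier's theorem, tan(E/4) = √[tan(s/2) tan((s−a)/2) tan((s−b)/2) tan((s−c)/2)], giving spherical excess E = 0.2807 rad.
Area = E·R² = 0.2807 × (3389.5)² ≈ 3225420 km².

3225420 km²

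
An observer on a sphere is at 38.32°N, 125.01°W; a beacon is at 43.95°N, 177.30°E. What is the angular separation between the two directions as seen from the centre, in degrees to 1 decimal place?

42.9°

Let φ₁ = 0.6688 rad, φ₂ = 0.7671 rad, and Δλ = -1.0069 rad.
cos c = sin φ₁ sin φ₂ + cos φ₁ cos φ₂ cos Δλ = (0.6201)(0.6940) + (0.7846)(0.7199)(0.5345) = 0.73224,
so c = arccos(0.73224) = 0.74919 rad.
So the angular separation is 42.9°.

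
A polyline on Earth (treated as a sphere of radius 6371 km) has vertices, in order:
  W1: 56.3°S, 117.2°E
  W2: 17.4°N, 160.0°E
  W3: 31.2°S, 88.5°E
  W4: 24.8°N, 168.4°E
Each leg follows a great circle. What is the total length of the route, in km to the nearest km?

Leg W1→W2: central angle 1.4306 rad, distance 9114.7 km.
Leg W2→W3: central angle 1.4665 rad, distance 9343.2 km.
Leg W3→W4: central angle 1.6520 rad, distance 10524.9 km.
Total: 9114.7 + 9343.2 + 10524.9 ≈ 28983 km.

28983 km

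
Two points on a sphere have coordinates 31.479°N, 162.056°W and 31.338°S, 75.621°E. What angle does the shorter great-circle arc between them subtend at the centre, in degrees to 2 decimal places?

With latitudes φ₁ = 31.479°, φ₂ = -31.338° and longitude difference Δλ = -122.323°:
cos c = sin φ₁ sin φ₂ + cos φ₁ cos φ₂ cos Δλ = (0.5222)(-0.5201) + (0.8528)(0.8541)(-0.5347) = -0.66106,
so c = arccos(-0.66106) = 2.29303 rad.
So the angular separation is 131.38°.

131.38°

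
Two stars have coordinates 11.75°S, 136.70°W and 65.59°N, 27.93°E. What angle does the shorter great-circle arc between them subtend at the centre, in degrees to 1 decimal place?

Let φ₁ = -0.2051 rad, φ₂ = 1.1448 rad, and Δλ = 2.8733 rad.
cos c = sin φ₁ sin φ₂ + cos φ₁ cos φ₂ cos Δλ = (-0.2036)(0.9106) + (0.9790)(0.4133)(-0.9642) = -0.57557,
so c = arccos(-0.57557) = 2.18410 rad.
So the angular separation is 125.1°.

125.1°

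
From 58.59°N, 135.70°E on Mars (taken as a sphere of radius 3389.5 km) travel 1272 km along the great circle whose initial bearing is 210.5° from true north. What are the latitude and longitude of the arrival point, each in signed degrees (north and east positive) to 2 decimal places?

Angular distance δ = d/R = 1272/3389.5 = 0.37528 rad; initial bearing θ = 3.6739 rad.
sin φ₂ = sin φ₁ cos δ + cos φ₁ sin δ cos θ = (0.8535)(0.9304) + (0.5212)(0.3665)(-0.8616) = 0.6295, so φ₂ = 39.01°.
Δλ = atan2(sin θ sin δ cos φ₁, cos δ − sin φ₁ sin φ₂) = atan2(-0.0970, 0.3932) = -13.852°.
λ₂ = 135.700° − 13.852° = 121.85°.

39.01°, 121.85°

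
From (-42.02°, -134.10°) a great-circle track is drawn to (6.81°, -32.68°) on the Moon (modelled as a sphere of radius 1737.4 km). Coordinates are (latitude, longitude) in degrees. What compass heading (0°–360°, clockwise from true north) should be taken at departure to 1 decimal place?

92.6°

Δλ = 101.420° = 1.7701 rad.
y = sin Δλ · cos φ₂ = (0.9802)(0.9929) = 0.9733
x = cos φ₁ sin φ₂ − sin φ₁ cos φ₂ cos Δλ = (0.7429)(0.1186) − (-0.6694)(0.9929)(-0.1980) = -0.0435
θ = atan2(y, x) = 92.56°, so the bearing is 92.6°.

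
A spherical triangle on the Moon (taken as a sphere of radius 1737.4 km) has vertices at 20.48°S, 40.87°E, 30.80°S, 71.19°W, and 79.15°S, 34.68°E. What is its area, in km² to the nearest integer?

2087998 km²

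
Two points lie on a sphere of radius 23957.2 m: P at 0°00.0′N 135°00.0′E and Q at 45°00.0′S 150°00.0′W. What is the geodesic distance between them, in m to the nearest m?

33223 m

In radians: φ₁ = 0.0000, φ₂ = -0.7854, Δλ = 75.000° = 1.3090 rad.
cos c = sin φ₁ sin φ₂ + cos φ₁ cos φ₂ cos Δλ = (0.0000)(-0.7071) + (1.0000)(0.7071)(0.2588) = 0.18301,
so c = arccos(0.18301) = 1.38675 rad.
Distance = R·c = 23957.2 × 1.3867 ≈ 33223 m.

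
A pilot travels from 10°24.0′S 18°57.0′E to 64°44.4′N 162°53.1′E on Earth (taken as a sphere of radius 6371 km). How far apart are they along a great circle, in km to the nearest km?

13362 km

In radians: φ₁ = -0.1815, φ₂ = 1.1299, Δλ = 143.935° = 2.5121 rad.
Haversine: a = sin²(Δφ/2) + cos φ₁ cos φ₂ sin²(Δλ/2) = 0.3718 + (0.9836)(0.4267)(0.9042) = 0.75127.
Central angle c = 2·arcsin(√a) = 2.09733 rad.
Distance = R·c = 6371 × 2.0973 ≈ 13362 km.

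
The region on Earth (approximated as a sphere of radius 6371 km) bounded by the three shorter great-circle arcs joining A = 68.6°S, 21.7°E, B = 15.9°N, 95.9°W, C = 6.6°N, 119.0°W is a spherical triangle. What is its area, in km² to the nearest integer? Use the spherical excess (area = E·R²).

26631767 km²

Side lengths (central angles): a = 0.4269, b = 1.9687, c = 2.0017 rad; semiperimeter s = 2.1986.
By l'Huilier's theorem, tan(E/4) = √[tan(s/2) tan((s−a)/2) tan((s−b)/2) tan((s−c)/2)], giving spherical excess E = 0.6561 rad.
Area = E·R² = 0.6561 × (6371)² ≈ 26631767 km².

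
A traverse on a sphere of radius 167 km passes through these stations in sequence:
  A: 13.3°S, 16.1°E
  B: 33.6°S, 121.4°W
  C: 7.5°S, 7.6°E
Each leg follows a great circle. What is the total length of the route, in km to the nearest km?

Leg A→B: central angle 2.0604 rad, distance 344.1 km.
Leg B→C: central angle 2.0347 rad, distance 339.8 km.
Total: 344.1 + 339.8 ≈ 684 km.

684 km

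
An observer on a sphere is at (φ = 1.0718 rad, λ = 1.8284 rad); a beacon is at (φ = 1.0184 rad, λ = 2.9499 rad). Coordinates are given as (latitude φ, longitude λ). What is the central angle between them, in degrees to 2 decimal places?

Let φ₁ = 1.0718 rad, φ₂ = 1.0184 rad, and Δλ = 1.1215 rad.
cos c = sin φ₁ sin φ₂ + cos φ₁ cos φ₂ cos Δλ = (0.8781)(0.8513) + (0.4785)(0.5247)(0.4343) = 0.85653,
so c = arccos(0.85653) = 0.54228 rad.
So the angular separation is 31.07°.

31.07°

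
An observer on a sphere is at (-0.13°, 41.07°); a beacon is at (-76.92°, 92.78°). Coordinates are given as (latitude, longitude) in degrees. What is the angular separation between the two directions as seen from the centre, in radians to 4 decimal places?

1.4279 rad

With latitudes φ₁ = -0.130°, φ₂ = -76.920° and longitude difference Δλ = 51.710°:
cos c = sin φ₁ sin φ₂ + cos φ₁ cos φ₂ cos Δλ = (-0.0023)(-0.9741) + (1.0000)(0.2263)(0.6196) = 0.14244,
so c = arccos(0.14244) = 1.42787 rad.
So the angular separation is 1.4279 rad.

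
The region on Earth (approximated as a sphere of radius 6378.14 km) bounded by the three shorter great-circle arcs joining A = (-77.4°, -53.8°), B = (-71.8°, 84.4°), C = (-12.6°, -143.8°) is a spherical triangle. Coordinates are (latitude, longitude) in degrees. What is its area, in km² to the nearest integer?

16629631 km²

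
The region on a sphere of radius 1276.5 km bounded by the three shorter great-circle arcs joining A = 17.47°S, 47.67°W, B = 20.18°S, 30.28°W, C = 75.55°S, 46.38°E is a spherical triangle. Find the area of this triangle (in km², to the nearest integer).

Side lengths (central angles): a = 1.1722, b = 1.2934, c = 0.2910 rad; semiperimeter s = 1.3783.
By l'Huilier's theorem, tan(E/4) = √[tan(s/2) tan((s−a)/2) tan((s−b)/2) tan((s−c)/2)], giving spherical excess E = 0.1870 rad.
Area = E·R² = 0.1870 × (1276.5)² ≈ 304646 km².

304646 km²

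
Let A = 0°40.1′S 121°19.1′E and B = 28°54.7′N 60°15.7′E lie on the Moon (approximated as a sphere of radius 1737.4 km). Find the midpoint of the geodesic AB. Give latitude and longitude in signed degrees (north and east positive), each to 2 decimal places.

The central angle between A and B is δ = 1.1396 rad.
With f = 0.5, the slerp weights are sin((1−f)δ)/sin δ = 0.5938 and sin(fδ)/sin δ = 0.5938.
Weighted sum of the unit vectors: (0.5938)·(-0.5198,0.8542,-0.0117) + (0.5938)·(0.4342,0.7601,0.4835) = (-0.0508, 0.9586, 0.2802).
Converting back: φ = atan2(z, √(x²+y²)) = 16.27°, λ = atan2(y, x) = 93.03°.

16.27°, 93.03°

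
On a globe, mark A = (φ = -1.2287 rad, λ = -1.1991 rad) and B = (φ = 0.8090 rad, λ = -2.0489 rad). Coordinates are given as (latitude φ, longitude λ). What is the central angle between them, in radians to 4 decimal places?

Let φ₁ = -1.2287 rad, φ₂ = 0.8090 rad, and Δλ = -0.8498 rad.
Haversine: a = sin²(Δφ/2) + cos φ₁ cos φ₂ sin²(Δλ/2) = 0.7251 + (0.3355)(0.6902)(0.1699) = 0.76441.
Central angle c = 2·arcsin(√a) = 2.12800 rad.
So the angular separation is 2.1280 rad.

2.1280 rad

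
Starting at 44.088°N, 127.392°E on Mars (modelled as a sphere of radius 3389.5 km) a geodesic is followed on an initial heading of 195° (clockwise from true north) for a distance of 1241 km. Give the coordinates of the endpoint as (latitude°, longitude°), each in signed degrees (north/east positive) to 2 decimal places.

23.66°, 121.59°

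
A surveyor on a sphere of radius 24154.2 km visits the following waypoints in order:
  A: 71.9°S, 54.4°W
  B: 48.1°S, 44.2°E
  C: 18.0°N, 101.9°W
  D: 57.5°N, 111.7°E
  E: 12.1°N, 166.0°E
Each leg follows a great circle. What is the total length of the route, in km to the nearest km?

146387 km

Leg A→B: central angle 0.8279 rad, distance 19996.3 km.
Leg B→C: central angle 2.4298 rad, distance 58689.6 km.
Leg C→D: central angle 1.7366 rad, distance 41945.1 km.
Leg D→E: central angle 1.0663 rad, distance 25755.8 km.
Total: 19996.3 + 58689.6 + 41945.1 + 25755.8 ≈ 146387 km.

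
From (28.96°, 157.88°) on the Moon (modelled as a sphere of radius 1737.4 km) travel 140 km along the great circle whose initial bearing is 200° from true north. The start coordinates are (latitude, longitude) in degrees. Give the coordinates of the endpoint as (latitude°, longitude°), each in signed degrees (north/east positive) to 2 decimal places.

24.61°, 156.14°

Angular distance δ = d/R = 140/1737.4 = 0.08058 rad; initial bearing θ = 3.4907 rad.
sin φ₂ = sin φ₁ cos δ + cos φ₁ sin δ cos θ = (0.4842)(0.9968) + (0.8750)(0.0805)(-0.9397) = 0.4164, so φ₂ = 24.61°.
Δλ = atan2(sin θ sin δ cos φ₁, cos δ − sin φ₁ sin φ₂) = atan2(-0.0241, 0.7951) = -1.735°.
λ₂ = 157.880° − 1.735° = 156.14°.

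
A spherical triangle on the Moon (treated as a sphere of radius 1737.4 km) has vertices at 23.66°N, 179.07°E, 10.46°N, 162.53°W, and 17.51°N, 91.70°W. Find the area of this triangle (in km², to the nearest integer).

Side lengths (central angles): a = 1.1998, b = 1.4379, c = 0.3830 rad; semiperimeter s = 1.5104.
By l'Huilier's theorem, tan(E/4) = √[tan(s/2) tan((s−a)/2) tan((s−b)/2) tan((s−c)/2)], giving spherical excess E = 0.2321 rad.
Area = E·R² = 0.2321 × (1737.4)² ≈ 700722 km².

700722 km²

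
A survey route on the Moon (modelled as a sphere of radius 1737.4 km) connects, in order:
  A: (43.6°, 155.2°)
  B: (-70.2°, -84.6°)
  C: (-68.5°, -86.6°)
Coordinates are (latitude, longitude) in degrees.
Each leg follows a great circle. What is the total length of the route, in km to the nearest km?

Leg A→B: central angle 2.4532 rad, distance 4262.1 km.
Leg B→C: central angle 0.0321 rad, distance 55.8 km.
Total: 4262.1 + 55.8 ≈ 4318 km.

4318 km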